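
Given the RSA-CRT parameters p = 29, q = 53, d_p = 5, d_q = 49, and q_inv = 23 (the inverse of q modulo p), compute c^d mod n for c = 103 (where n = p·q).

m₁ = c^(d_p) mod p: c ≡ 16 (mod 29), and 16^5 mod 29 = 23.
m₂ = c^(d_q) mod q: c ≡ 50 (mod 53), and 50^49 mod 53 = 51.
h = q_inv·(m₁ − m₂) mod p = 23·(23 − 51) mod 29 = 23.
m = m₂ + h·q = 51 + 23·53 = 1270.

1270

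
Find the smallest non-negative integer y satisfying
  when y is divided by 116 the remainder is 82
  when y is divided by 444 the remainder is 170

Combine the congruences pairwise.
gcd(116, 444) = 4 and 4 | (170 − 82), so the pair is consistent; merging gives y ≡ 7274 (mod 12876), where 12876 = lcm(116, 444).
The solution is unique modulo lcm(116, 444) = 12876.

7274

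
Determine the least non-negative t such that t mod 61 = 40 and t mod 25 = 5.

From t ≡ 40 (mod 61) write t = 40 + 61s. Substituting into t ≡ 5 (mod 25) gives 61s ≡ 15 (mod 25), and since 11⁻¹ ≡ 16 (mod 25), s ≡ 15. Hence t ≡ 40 + 61·15 = 955 (mod 1525).

955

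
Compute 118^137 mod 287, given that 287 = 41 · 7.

Mod 41: 118 ≡ 36; by Fermat, exponent reduces to 137 mod 40 = 17; 36^17 ≡ 20 (mod 41).
Mod 7: 118 ≡ 6; by Fermat, exponent reduces to 137 mod 6 = 5; 6^5 ≡ 6 (mod 7).
Combine by CRT: x ≡ 20 (mod 41), x ≡ 6 (mod 7) ⇒ x ≡ 20 (mod 287).

20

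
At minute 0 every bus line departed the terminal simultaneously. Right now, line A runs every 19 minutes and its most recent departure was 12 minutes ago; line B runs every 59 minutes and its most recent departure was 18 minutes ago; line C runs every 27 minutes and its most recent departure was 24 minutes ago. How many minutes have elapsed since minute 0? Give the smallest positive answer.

16656

From t ≡ 12 (mod 19) write t = 12 + 19s. Substituting into t ≡ 18 (mod 59) gives 19s ≡ 6 (mod 59), and since 19⁻¹ ≡ 28 (mod 59), s ≡ 50. Hence t ≡ 12 + 19·50 = 962 (mod 1121).
From t ≡ 962 (mod 1121) write t = 962 + 1121s. Substituting into t ≡ 24 (mod 27) gives 1121s ≡ 7 (mod 27), and since 14⁻¹ ≡ 2 (mod 27), s ≡ 14. Hence t ≡ 962 + 1121·14 = 16656 (mod 30267).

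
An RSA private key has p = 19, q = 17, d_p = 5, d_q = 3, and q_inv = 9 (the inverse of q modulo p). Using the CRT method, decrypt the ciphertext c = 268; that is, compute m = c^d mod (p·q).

89

m₁ = c^(d_p) mod p: c ≡ 2 (mod 19), and 2^5 mod 19 = 13.
m₂ = c^(d_q) mod q: c ≡ 13 (mod 17), and 13^3 mod 17 = 4.
h = q_inv·(m₁ − m₂) mod p = 9·(13 − 4) mod 19 = 5.
m = m₂ + h·q = 4 + 5·17 = 89.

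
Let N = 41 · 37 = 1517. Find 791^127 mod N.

1170

Mod 41: 791 ≡ 12; by Fermat, exponent reduces to 127 mod 40 = 7; 12^7 ≡ 22 (mod 41).
Mod 37: 791 ≡ 14; by Fermat, exponent reduces to 127 mod 36 = 19; 14^19 ≡ 23 (mod 37).
Combine by CRT: x ≡ 22 (mod 41), x ≡ 23 (mod 37) ⇒ x ≡ 1170 (mod 1517).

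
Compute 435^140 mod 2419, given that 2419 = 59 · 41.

Mod 59: 435 ≡ 22; by Fermat, exponent reduces to 140 mod 58 = 24; 22^24 ≡ 36 (mod 59).
Mod 41: 435 ≡ 25; by Fermat, exponent reduces to 140 mod 40 = 20; 25^20 ≡ 1 (mod 41).
Combine by CRT: x ≡ 36 (mod 59), x ≡ 1 (mod 41) ⇒ x ≡ 862 (mod 2419).

862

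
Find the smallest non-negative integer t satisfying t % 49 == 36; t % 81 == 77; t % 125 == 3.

364253

From t ≡ 36 (mod 49) write t = 36 + 49s. Substituting into t ≡ 77 (mod 81) gives 49s ≡ 41 (mod 81), and since 49⁻¹ ≡ 43 (mod 81), s ≡ 62. Hence t ≡ 36 + 49·62 = 3074 (mod 3969).
From t ≡ 3074 (mod 3969) write t = 3074 + 3969s. Substituting into t ≡ 3 (mod 125) gives 3969s ≡ 54 (mod 125), and since 94⁻¹ ≡ 4 (mod 125), s ≡ 91. Hence t ≡ 3074 + 3969·91 = 364253 (mod 496125).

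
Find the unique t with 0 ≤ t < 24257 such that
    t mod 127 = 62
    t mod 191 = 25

Combine the congruences pairwise.
From t ≡ 62 (mod 127) write t = 62 + 127s. Substituting into t ≡ 25 (mod 191) gives 127s ≡ 154 (mod 191), and since 127⁻¹ ≡ 188 (mod 191), s ≡ 111. Hence t ≡ 62 + 127·111 = 14159 (mod 24257).

14159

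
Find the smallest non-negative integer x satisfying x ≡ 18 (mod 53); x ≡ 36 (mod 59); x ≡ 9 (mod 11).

The moduli are pairwise coprime; N = 53·59·11 = 34397.
N/53 = 649; 649 ≡ 13 (mod 53); 13·49 ≡ 1, so inverse 49.
N/59 = 583; 583 ≡ 52 (mod 59); 52·42 ≡ 1, so inverse 42.
N/11 = 3127; 3127 ≡ 3 (mod 11); 3·4 ≡ 1, so inverse 4.
x ≡ 18·649·49 + 36·583·42 + 9·3127·4 = 1566486.
1566486 mod 34397 = 18621.

18621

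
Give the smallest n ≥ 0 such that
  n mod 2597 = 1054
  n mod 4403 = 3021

gcd(2597, 4403) = 7 and 7 | (3021 − 1054), so the pair is consistent; merging gives n ≡ 346455 (mod 1633513), where 1633513 = lcm(2597, 4403).
The solution is unique modulo lcm(2597, 4403) = 1633513.

346455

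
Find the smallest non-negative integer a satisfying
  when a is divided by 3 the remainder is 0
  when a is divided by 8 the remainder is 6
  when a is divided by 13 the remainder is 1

222

The moduli are pairwise coprime; N = 3·8·13 = 312.
N/3 = 104; 104 ≡ 2 (mod 3); 2·2 ≡ 1, so inverse 2.
N/8 = 39; 39 ≡ 7 (mod 8); 7·7 ≡ 1, so inverse 7.
N/13 = 24; 24 ≡ 11 (mod 13); 11·6 ≡ 1, so inverse 6.
a ≡ 0·104·2 + 6·39·7 + 1·24·6 = 1782.
1782 mod 312 = 222.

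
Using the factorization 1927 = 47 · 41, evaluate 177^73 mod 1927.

71

Mod 47: 177 ≡ 36; by Fermat, exponent reduces to 73 mod 46 = 27; 36^27 ≡ 24 (mod 47).
Mod 41: 177 ≡ 13; by Fermat, exponent reduces to 73 mod 40 = 33; 13^33 ≡ 30 (mod 41).
Combine by CRT: x ≡ 24 (mod 47), x ≡ 30 (mod 41) ⇒ x ≡ 71 (mod 1927).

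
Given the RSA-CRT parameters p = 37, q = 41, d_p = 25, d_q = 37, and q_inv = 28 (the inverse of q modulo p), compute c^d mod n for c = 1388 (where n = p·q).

m₁ = c^(d_p) mod p: c ≡ 19 (mod 37), and 19^25 mod 37 = 13.
m₂ = c^(d_q) mod q: c ≡ 35 (mod 41), and 35^37 mod 41 = 26.
h = q_inv·(m₁ − m₂) mod p = 28·(13 − 26) mod 37 = 6.
m = m₂ + h·q = 26 + 6·41 = 272.

272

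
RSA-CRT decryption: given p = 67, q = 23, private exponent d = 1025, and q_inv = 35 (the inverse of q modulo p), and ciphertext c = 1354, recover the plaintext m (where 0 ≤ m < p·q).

d_p = d mod (p−1) = 1025 mod 66 = 35; d_q = d mod (q−1) = 13.
m₁ = c^(d_p) mod p: c ≡ 14 (mod 67), and 14^35 mod 67 = 62.
m₂ = c^(d_q) mod q: c ≡ 20 (mod 23), and 20^13 mod 23 = 14.
h = q_inv·(m₁ − m₂) mod p = 35·(62 − 14) mod 67 = 5.
m = m₂ + h·q = 14 + 5·23 = 129.

129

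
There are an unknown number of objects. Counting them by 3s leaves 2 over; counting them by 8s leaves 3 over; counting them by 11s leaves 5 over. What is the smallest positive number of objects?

The moduli are pairwise coprime; M = 3·8·11 = 264.
M/3 = 88; 88 ≡ 1 (mod 3), inverse 1.
M/8 = 33; 33 ≡ 1 (mod 8), inverse 1.
M/11 = 24; 24 ≡ 2 (mod 11); 2·6 ≡ 1, so inverse 6.
N ≡ 2·88·1 + 3·33·1 + 5·24·6 = 995.
995 mod 264 = 203.

203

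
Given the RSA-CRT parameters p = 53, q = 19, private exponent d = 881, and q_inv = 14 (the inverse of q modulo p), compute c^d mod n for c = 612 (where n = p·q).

271

d_p = d mod (p−1) = 881 mod 52 = 49; d_q = d mod (q−1) = 17.
m₁ = c^(d_p) mod p: c ≡ 29 (mod 53), and 29^49 mod 53 = 6.
m₂ = c^(d_q) mod q: c ≡ 4 (mod 19), and 4^17 mod 19 = 5.
h = q_inv·(m₁ − m₂) mod p = 14·(6 − 5) mod 53 = 14.
m = m₂ + h·q = 5 + 14·19 = 271.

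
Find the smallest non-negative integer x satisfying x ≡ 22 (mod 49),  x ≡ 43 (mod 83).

1786

From x ≡ 22 (mod 49) write x = 22 + 49t. Substituting into x ≡ 43 (mod 83) gives 49t ≡ 21 (mod 83), and since 49⁻¹ ≡ 61 (mod 83), t ≡ 36. Hence x ≡ 22 + 49·36 = 1786 (mod 4067).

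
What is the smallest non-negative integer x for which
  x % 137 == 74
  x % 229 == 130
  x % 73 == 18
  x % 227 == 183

The moduli are pairwise coprime; N = 137·229·73·227 = 519881983.
N/137 = 3794759; 3794759 ≡ 133 (mod 137); 133·34 ≡ 1, so inverse 34.
N/229 = 2270227; 2270227 ≡ 150 (mod 229); 150·200 ≡ 1, so inverse 200.
N/73 = 7121671; 7121671 ≡ 10 (mod 73); 10·22 ≡ 1, so inverse 22.
N/227 = 2290229; 2290229 ≡ 26 (mod 227); 26·131 ≡ 1, so inverse 131.
x ≡ 74·3794759·34 + 130·2270227·200 + 18·7121671·22 + 183·2290229·131 = 126297357177.
126297357177 mod 519881983 = 485917291.

485917291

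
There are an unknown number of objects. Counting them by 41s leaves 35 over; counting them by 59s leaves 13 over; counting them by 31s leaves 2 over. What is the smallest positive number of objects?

73999

From N ≡ 35 (mod 41) write N = 35 + 41t. Substituting into N ≡ 13 (mod 59) gives 41t ≡ 37 (mod 59), and since 41⁻¹ ≡ 36 (mod 59), t ≡ 34. Hence N ≡ 35 + 41·34 = 1429 (mod 2419).
From N ≡ 1429 (mod 2419) write N = 1429 + 2419t. Substituting into N ≡ 2 (mod 31) gives 2419t ≡ 30 (mod 31), and since 1⁻¹ ≡ 1 (mod 31), t ≡ 30. Hence N ≡ 1429 + 2419·30 = 73999 (mod 74989).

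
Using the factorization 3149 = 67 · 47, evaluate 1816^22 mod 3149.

3044

Mod 67: 1816 ≡ 7; 7^22 ≡ 29 (mod 67).
Mod 47: 1816 ≡ 30; 30^22 ≡ 36 (mod 47).
Combine by CRT: x ≡ 29 (mod 67), x ≡ 36 (mod 47) ⇒ x ≡ 3044 (mod 3149).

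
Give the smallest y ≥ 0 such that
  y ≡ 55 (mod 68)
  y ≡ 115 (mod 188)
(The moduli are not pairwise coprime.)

1619

Combine the congruences pairwise.
gcd(68, 188) = 4 and 4 | (115 − 55), so the pair is consistent; merging gives y ≡ 1619 (mod 3196), where 3196 = lcm(68, 188).
The solution is unique modulo lcm(68, 188) = 3196.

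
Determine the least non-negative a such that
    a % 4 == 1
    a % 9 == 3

21

From a ≡ 1 (mod 4) write a = 1 + 4t. Substituting into a ≡ 3 (mod 9) gives 4t ≡ 2 (mod 9), and since 4⁻¹ ≡ 7 (mod 9), t ≡ 5. Hence a ≡ 1 + 4·5 = 21 (mod 36).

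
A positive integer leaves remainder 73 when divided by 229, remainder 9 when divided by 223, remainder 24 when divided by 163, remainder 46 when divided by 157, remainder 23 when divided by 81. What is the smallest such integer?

78103178150

The moduli are pairwise coprime; N = 229·223·163·157·81 = 105855303357.
N/229 = 462250233; 462250233 ≡ 222 (mod 229); 222·98 ≡ 1, so inverse 98.
N/223 = 474687459; 474687459 ≡ 70 (mod 223); 70·137 ≡ 1, so inverse 137.
N/163 = 649419039; 649419039 ≡ 144 (mod 163); 144·60 ≡ 1, so inverse 60.
N/157 = 674237601; 674237601 ≡ 2 (mod 157); 2·79 ≡ 1, so inverse 79.
N/81 = 1306855597; 1306855597 ≡ 58 (mod 81); 58·7 ≡ 1, so inverse 7.
x ≡ 73·462250233·98 + 9·474687459·137 + 24·649419039·60 + 46·674237601·79 + 23·1306855597·7 = 7487974413140.
7487974413140 mod 105855303357 = 78103178150.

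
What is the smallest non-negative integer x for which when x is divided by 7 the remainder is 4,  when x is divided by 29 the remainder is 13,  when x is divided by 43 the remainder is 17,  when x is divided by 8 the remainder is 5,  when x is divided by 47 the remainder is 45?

1222421

Combine the congruences pairwise.
From x ≡ 4 (mod 7) write x = 4 + 7t. Substituting into x ≡ 13 (mod 29) gives 7t ≡ 9 (mod 29), and since 7⁻¹ ≡ 25 (mod 29), t ≡ 22. Hence x ≡ 4 + 7·22 = 158 (mod 203).
From x ≡ 158 (mod 203) write x = 158 + 203t. Substituting into x ≡ 17 (mod 43) gives 203t ≡ 31 (mod 43), and since 31⁻¹ ≡ 25 (mod 43), t ≡ 1. Hence x ≡ 158 + 203·1 = 361 (mod 8729).
From x ≡ 361 (mod 8729) write x = 361 + 8729t. Substituting into x ≡ 5 (mod 8) gives 8729t ≡ 4 (mod 8), and since 1⁻¹ ≡ 1 (mod 8), t ≡ 4. Hence x ≡ 361 + 8729·4 = 35277 (mod 69832).
From x ≡ 35277 (mod 69832) write x = 35277 + 69832t. Substituting into x ≡ 45 (mod 47) gives 69832t ≡ 18 (mod 47), and since 37⁻¹ ≡ 14 (mod 47), t ≡ 17. Hence x ≡ 35277 + 69832·17 = 1222421 (mod 3282104).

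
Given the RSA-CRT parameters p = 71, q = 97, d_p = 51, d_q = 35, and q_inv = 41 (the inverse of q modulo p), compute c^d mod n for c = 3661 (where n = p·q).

4750

m₁ = c^(d_p) mod p: c ≡ 40 (mod 71), and 40^51 mod 71 = 64.
m₂ = c^(d_q) mod q: c ≡ 72 (mod 97), and 72^35 mod 97 = 94.
h = q_inv·(m₁ − m₂) mod p = 41·(64 − 94) mod 71 = 48.
m = m₂ + h·q = 94 + 48·97 = 4750.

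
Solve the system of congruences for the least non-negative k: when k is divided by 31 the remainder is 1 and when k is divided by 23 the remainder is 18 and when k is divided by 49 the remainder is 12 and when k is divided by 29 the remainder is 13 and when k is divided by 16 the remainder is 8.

Combine the congruences pairwise.
From k ≡ 1 (mod 31) write k = 1 + 31t. Substituting into k ≡ 18 (mod 23) gives 31t ≡ 17 (mod 23), and since 8⁻¹ ≡ 3 (mod 23), t ≡ 5. Hence k ≡ 1 + 31·5 = 156 (mod 713).
From k ≡ 156 (mod 713) write k = 156 + 713t. Substituting into k ≡ 12 (mod 49) gives 713t ≡ 3 (mod 49), and since 27⁻¹ ≡ 20 (mod 49), t ≡ 11. Hence k ≡ 156 + 713·11 = 7999 (mod 34937).
From k ≡ 7999 (mod 34937) write k = 7999 + 34937t. Substituting into k ≡ 13 (mod 29) gives 34937t ≡ 18 (mod 29), and since 21⁻¹ ≡ 18 (mod 29), t ≡ 5. Hence k ≡ 7999 + 34937·5 = 182684 (mod 1013173).
From k ≡ 182684 (mod 1013173) write k = 182684 + 1013173t. Substituting into k ≡ 8 (mod 16) gives 1013173t ≡ 12 (mod 16), and since 5⁻¹ ≡ 13 (mod 16), t ≡ 12. Hence k ≡ 182684 + 1013173·12 = 12340760 (mod 16210768).

12340760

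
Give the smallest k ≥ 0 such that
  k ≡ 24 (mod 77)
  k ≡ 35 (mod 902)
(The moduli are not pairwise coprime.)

3643

gcd(77, 902) = 11 and 11 | (35 − 24), so the pair is consistent; merging gives k ≡ 3643 (mod 6314), where 6314 = lcm(77, 902).
The solution is unique modulo lcm(77, 902) = 6314.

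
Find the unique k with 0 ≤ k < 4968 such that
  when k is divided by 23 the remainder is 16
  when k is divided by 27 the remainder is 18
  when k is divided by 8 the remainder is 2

Combine the congruences pairwise.
From k ≡ 16 (mod 23) write k = 16 + 23t. Substituting into k ≡ 18 (mod 27) gives 23t ≡ 2 (mod 27), and since 23⁻¹ ≡ 20 (mod 27), t ≡ 13. Hence k ≡ 16 + 23·13 = 315 (mod 621).
From k ≡ 315 (mod 621) write k = 315 + 621t. Substituting into k ≡ 2 (mod 8) gives 621t ≡ 7 (mod 8), and since 5⁻¹ ≡ 5 (mod 8), t ≡ 3. Hence k ≡ 315 + 621·3 = 2178 (mod 4968).

2178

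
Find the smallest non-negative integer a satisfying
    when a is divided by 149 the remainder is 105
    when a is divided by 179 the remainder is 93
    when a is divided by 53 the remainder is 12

The moduli are pairwise coprime; N = 149·179·53 = 1413563.
N/149 = 9487; 9487 ≡ 100 (mod 149); 100·76 ≡ 1, so inverse 76.
N/179 = 7897; 7897 ≡ 21 (mod 179); 21·162 ≡ 1, so inverse 162.
N/53 = 26671; 26671 ≡ 12 (mod 53); 12·31 ≡ 1, so inverse 31.
a ≡ 105·9487·76 + 93·7897·162 + 12·26671·31 = 204604074.
204604074 mod 1413563 = 1051002.

1051002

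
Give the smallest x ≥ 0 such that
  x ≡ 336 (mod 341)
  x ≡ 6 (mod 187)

gcd(341, 187) = 11 and 11 | (6 − 336), so the pair is consistent; merging gives x ≡ 3746 (mod 5797), where 5797 = lcm(341, 187).
The solution is unique modulo lcm(341, 187) = 5797.

3746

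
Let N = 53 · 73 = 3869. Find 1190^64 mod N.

Mod 53: 1190 ≡ 24; by Fermat, exponent reduces to 64 mod 52 = 12; 24^12 ≡ 42 (mod 53).
Mod 73: 1190 ≡ 22; 22^64 ≡ 1 (mod 73).
Combine by CRT: x ≡ 42 (mod 53), x ≡ 1 (mod 73) ⇒ x ≡ 731 (mod 3869).

731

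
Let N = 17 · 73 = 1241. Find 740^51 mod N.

Mod 17: 740 ≡ 9; by Fermat, exponent reduces to 51 mod 16 = 3; 9^3 ≡ 15 (mod 17).
Mod 73: 740 ≡ 10; 10^51 ≡ 51 (mod 73).
Combine by CRT: x ≡ 15 (mod 17), x ≡ 51 (mod 73) ⇒ x ≡ 270 (mod 1241).

270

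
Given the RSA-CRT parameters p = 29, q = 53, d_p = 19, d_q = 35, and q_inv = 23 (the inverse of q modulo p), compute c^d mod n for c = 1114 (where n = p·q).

1061

m₁ = c^(d_p) mod p: c ≡ 12 (mod 29), and 12^19 mod 29 = 17.
m₂ = c^(d_q) mod q: c ≡ 1 (mod 53), and 1^35 mod 53 = 1.
h = q_inv·(m₁ − m₂) mod p = 23·(17 − 1) mod 29 = 20.
m = m₂ + h·q = 1 + 20·53 = 1061.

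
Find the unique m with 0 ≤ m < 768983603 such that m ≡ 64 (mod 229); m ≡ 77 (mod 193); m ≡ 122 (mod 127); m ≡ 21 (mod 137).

The moduli are pairwise coprime; N = 229·193·127·137 = 768983603.
N/229 = 3358007; 3358007 ≡ 180 (mod 229); 180·14 ≡ 1, so inverse 14.
N/193 = 3984371; 3984371 ≡ 79 (mod 193); 79·22 ≡ 1, so inverse 22.
N/127 = 6054989; 6054989 ≡ 10 (mod 127); 10·89 ≡ 1, so inverse 89.
N/137 = 5613019; 5613019 ≡ 129 (mod 137); 129·17 ≡ 1, so inverse 17.
m ≡ 64·3358007·14 + 77·3984371·22 + 122·6054989·89 + 21·5613019·17 = 77507217091.
77507217091 mod 768983603 = 608856791.

608856791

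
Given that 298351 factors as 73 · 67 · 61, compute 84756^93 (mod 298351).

Mod 73: 84756 ≡ 3; by Fermat, exponent reduces to 93 mod 72 = 21; 3^21 ≡ 46 (mod 73).
Mod 67: 84756 ≡ 1; by Fermat, exponent reduces to 93 mod 66 = 27; 1^27 ≡ 1 (mod 67).
Mod 61: 84756 ≡ 27; by Fermat, exponent reduces to 93 mod 60 = 33; 27^33 ≡ 41 (mod 61).
Combine by CRT: x ≡ 46 (mod 73), x ≡ 1 (mod 67), x ≡ 41 (mod 61) ⇒ x ≡ 50854 (mod 298351).

50854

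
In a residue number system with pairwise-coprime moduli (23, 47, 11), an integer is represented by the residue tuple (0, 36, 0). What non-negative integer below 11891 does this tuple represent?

The moduli are pairwise coprime; N = 23·47·11 = 11891.
N/23 = 517; 517 ≡ 11 (mod 23); 11·21 ≡ 1, so inverse 21.
N/47 = 253; 253 ≡ 18 (mod 47); 18·34 ≡ 1, so inverse 34.
N/11 = 1081; 1081 ≡ 3 (mod 11); 3·4 ≡ 1, so inverse 4.
x ≡ 0·517·21 + 36·253·34 + 0·1081·4 = 309672.
309672 mod 11891 = 506.

506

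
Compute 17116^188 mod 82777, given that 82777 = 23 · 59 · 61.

3960

Mod 23: 17116 ≡ 4; by Fermat, exponent reduces to 188 mod 22 = 12; 4^12 ≡ 4 (mod 23).
Mod 59: 17116 ≡ 6; by Fermat, exponent reduces to 188 mod 58 = 14; 6^14 ≡ 7 (mod 59).
Mod 61: 17116 ≡ 36; by Fermat, exponent reduces to 188 mod 60 = 8; 36^8 ≡ 56 (mod 61).
Combine by CRT: x ≡ 4 (mod 23), x ≡ 7 (mod 59), x ≡ 56 (mod 61) ⇒ x ≡ 3960 (mod 82777).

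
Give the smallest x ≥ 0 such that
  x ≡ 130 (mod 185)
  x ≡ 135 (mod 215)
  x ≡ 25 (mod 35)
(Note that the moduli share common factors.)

gcd(185, 215) = 5 and 5 | (135 − 130), so the pair is consistent; merging gives x ≡ 1425 (mod 7955), where 7955 = lcm(185, 215).
gcd(7955, 35) = 5 and 5 | (25 − 1425), so the pair is consistent; merging gives x ≡ 1425 (mod 55685), where 55685 = lcm(7955, 35).
The solution is unique modulo lcm(185, 215, 35) = 55685.

1425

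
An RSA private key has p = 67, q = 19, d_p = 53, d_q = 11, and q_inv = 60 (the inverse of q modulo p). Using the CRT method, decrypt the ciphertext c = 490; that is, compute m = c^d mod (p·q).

858

m₁ = c^(d_p) mod p: c ≡ 21 (mod 67), and 21^53 mod 67 = 54.
m₂ = c^(d_q) mod q: c ≡ 15 (mod 19), and 15^11 mod 19 = 3.
h = q_inv·(m₁ − m₂) mod p = 60·(54 − 3) mod 67 = 45.
m = m₂ + h·q = 3 + 45·19 = 858.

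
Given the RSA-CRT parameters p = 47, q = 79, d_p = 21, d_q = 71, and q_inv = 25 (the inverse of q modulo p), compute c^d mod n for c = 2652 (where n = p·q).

3429

m₁ = c^(d_p) mod p: c ≡ 20 (mod 47), and 20^21 mod 47 = 45.
m₂ = c^(d_q) mod q: c ≡ 45 (mod 79), and 45^71 mod 79 = 32.
h = q_inv·(m₁ − m₂) mod p = 25·(45 − 32) mod 47 = 43.
m = m₂ + h·q = 32 + 43·79 = 3429.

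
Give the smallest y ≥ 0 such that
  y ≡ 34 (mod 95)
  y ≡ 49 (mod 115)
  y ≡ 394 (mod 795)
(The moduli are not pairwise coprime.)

201529

Combine the congruences pairwise.
gcd(95, 115) = 5 and 5 | (49 − 34), so the pair is consistent; merging gives y ≡ 509 (mod 2185), where 2185 = lcm(95, 115).
gcd(2185, 795) = 5 and 5 | (394 − 509), so the pair is consistent; merging gives y ≡ 201529 (mod 347415), where 347415 = lcm(2185, 795).
The solution is unique modulo lcm(95, 115, 795) = 347415.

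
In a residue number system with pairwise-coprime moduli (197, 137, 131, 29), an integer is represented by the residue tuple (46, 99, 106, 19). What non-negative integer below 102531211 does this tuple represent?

From x ≡ 46 (mod 197) write x = 46 + 197t. Substituting into x ≡ 99 (mod 137) gives 197t ≡ 53 (mod 137), and since 60⁻¹ ≡ 16 (mod 137), t ≡ 26. Hence x ≡ 46 + 197·26 = 5168 (mod 26989).
From x ≡ 5168 (mod 26989) write x = 5168 + 26989t. Substituting into x ≡ 106 (mod 131) gives 26989t ≡ 47 (mod 131), and since 3⁻¹ ≡ 44 (mod 131), t ≡ 103. Hence x ≡ 5168 + 26989·103 = 2785035 (mod 3535559).
From x ≡ 2785035 (mod 3535559) write x = 2785035 + 3535559t. Substituting into x ≡ 19 (mod 29) gives 3535559t ≡ 28 (mod 29), and since 24⁻¹ ≡ 23 (mod 29), t ≡ 6. Hence x ≡ 2785035 + 3535559·6 = 23998389 (mod 102531211).

23998389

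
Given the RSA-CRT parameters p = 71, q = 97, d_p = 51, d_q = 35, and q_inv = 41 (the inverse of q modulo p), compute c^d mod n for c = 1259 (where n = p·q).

3794

m₁ = c^(d_p) mod p: c ≡ 52 (mod 71), and 52^51 mod 71 = 31.
m₂ = c^(d_q) mod q: c ≡ 95 (mod 97), and 95^35 mod 97 = 11.
h = q_inv·(m₁ − m₂) mod p = 41·(31 − 11) mod 71 = 39.
m = m₂ + h·q = 11 + 39·97 = 3794.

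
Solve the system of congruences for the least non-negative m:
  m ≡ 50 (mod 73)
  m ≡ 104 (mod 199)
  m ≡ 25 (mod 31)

The moduli are pairwise coprime; N = 73·199·31 = 450337.
N/73 = 6169; 6169 ≡ 37 (mod 73); 37·2 ≡ 1, so inverse 2.
N/199 = 2263; 2263 ≡ 74 (mod 199); 74·78 ≡ 1, so inverse 78.
N/31 = 14527; 14527 ≡ 19 (mod 31); 19·18 ≡ 1, so inverse 18.
m ≡ 50·6169·2 + 104·2263·78 + 25·14527·18 = 25511506.
25511506 mod 450337 = 292634.

292634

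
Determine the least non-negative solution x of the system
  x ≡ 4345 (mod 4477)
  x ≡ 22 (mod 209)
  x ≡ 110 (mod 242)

gcd(4477, 209) = 11 and 11 | (22 − 4345), so the pair is consistent; merging gives x ≡ 71500 (mod 85063), where 85063 = lcm(4477, 209).
gcd(85063, 242) = 121 and 121 | (110 − 71500), so the pair is consistent; merging gives x ≡ 71500 (mod 170126), where 170126 = lcm(85063, 242).
The solution is unique modulo lcm(4477, 209, 242) = 170126.

71500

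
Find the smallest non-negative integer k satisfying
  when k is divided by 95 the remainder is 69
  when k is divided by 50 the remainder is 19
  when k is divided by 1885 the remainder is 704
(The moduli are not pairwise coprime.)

gcd(95, 50) = 5 and 5 | (19 − 69), so the pair is consistent; merging gives k ≡ 69 (mod 950), where 950 = lcm(95, 50).
gcd(950, 1885) = 5 and 5 | (704 − 69), so the pair is consistent; merging gives k ≡ 319269 (mod 358150), where 358150 = lcm(950, 1885).
The solution is unique modulo lcm(95, 50, 1885) = 358150.

319269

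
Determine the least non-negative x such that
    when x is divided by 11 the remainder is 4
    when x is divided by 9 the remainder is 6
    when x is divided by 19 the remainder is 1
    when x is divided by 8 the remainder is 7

From x ≡ 4 (mod 11) write x = 4 + 11t. Substituting into x ≡ 6 (mod 9) gives 11t ≡ 2 (mod 9), and since 2⁻¹ ≡ 5 (mod 9), t ≡ 1. Hence x ≡ 4 + 11·1 = 15 (mod 99).
From x ≡ 15 (mod 99) write x = 15 + 99t. Substituting into x ≡ 1 (mod 19) gives 99t ≡ 5 (mod 19), and since 4⁻¹ ≡ 5 (mod 19), t ≡ 6. Hence x ≡ 15 + 99·6 = 609 (mod 1881).
From x ≡ 609 (mod 1881) write x = 609 + 1881t. Substituting into x ≡ 7 (mod 8) gives 1881t ≡ 6 (mod 8), and since 1⁻¹ ≡ 1 (mod 8), t ≡ 6. Hence x ≡ 609 + 1881·6 = 11895 (mod 15048).

11895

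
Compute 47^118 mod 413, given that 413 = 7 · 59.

380

Mod 7: 47 ≡ 5; by Fermat, exponent reduces to 118 mod 6 = 4; 5^4 ≡ 2 (mod 7).
Mod 59: 47 ≡ 47; by Fermat, exponent reduces to 118 mod 58 = 2; 47^2 ≡ 26 (mod 59).
Combine by CRT: x ≡ 2 (mod 7), x ≡ 26 (mod 59) ⇒ x ≡ 380 (mod 413).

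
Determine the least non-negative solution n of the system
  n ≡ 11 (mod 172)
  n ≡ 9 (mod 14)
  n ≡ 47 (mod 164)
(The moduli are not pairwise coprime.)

11363

Combine the congruences pairwise.
gcd(172, 14) = 2 and 2 | (9 − 11), so the pair is consistent; merging gives n ≡ 527 (mod 1204), where 1204 = lcm(172, 14).
gcd(1204, 164) = 4 and 4 | (47 − 527), so the pair is consistent; merging gives n ≡ 11363 (mod 49364), where 49364 = lcm(1204, 164).
The solution is unique modulo lcm(172, 14, 164) = 49364.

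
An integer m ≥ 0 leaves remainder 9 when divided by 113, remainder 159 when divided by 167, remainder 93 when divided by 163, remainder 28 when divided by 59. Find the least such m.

From m ≡ 9 (mod 113) write m = 9 + 113t. Substituting into m ≡ 159 (mod 167) gives 113t ≡ 150 (mod 167), and since 113⁻¹ ≡ 34 (mod 167), t ≡ 90. Hence m ≡ 9 + 113·90 = 10179 (mod 18871).
From m ≡ 10179 (mod 18871) write m = 10179 + 18871t. Substituting into m ≡ 93 (mod 163) gives 18871t ≡ 20 (mod 163), and since 126⁻¹ ≡ 22 (mod 163), t ≡ 114. Hence m ≡ 10179 + 18871·114 = 2161473 (mod 3075973).
From m ≡ 2161473 (mod 3075973) write m = 2161473 + 3075973t. Substituting into m ≡ 28 (mod 59) gives 3075973t ≡ 20 (mod 59), and since 8⁻¹ ≡ 37 (mod 59), t ≡ 32. Hence m ≡ 2161473 + 3075973·32 = 100592609 (mod 181482407).

100592609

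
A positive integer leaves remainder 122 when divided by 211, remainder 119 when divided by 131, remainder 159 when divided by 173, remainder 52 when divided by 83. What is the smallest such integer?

The moduli are pairwise coprime; M = 211·131·173·83 = 396897119.
M/211 = 1881029; 1881029 ≡ 175 (mod 211); 175·41 ≡ 1, so inverse 41.
M/131 = 3029749; 3029749 ≡ 112 (mod 131); 112·62 ≡ 1, so inverse 62.
M/173 = 2294203; 2294203 ≡ 50 (mod 173); 50·45 ≡ 1, so inverse 45.
M/83 = 4781893; 4781893 ≡ 14 (mod 83); 14·6 ≡ 1, so inverse 6.
N ≡ 122·1881029·41 + 119·3029749·62 + 159·2294203·45 + 52·4781893·6 = 49669368261.
49669368261 mod 396897119 = 57228386.

57228386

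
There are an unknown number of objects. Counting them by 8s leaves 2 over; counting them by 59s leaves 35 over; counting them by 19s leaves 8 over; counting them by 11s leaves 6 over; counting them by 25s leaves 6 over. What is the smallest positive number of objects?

1420106

The moduli are pairwise coprime; M = 8·59·19·11·25 = 2466200.
M/8 = 308275; 308275 ≡ 3 (mod 8); 3·3 ≡ 1, so inverse 3.
M/59 = 41800; 41800 ≡ 28 (mod 59); 28·19 ≡ 1, so inverse 19.
M/19 = 129800; 129800 ≡ 11 (mod 19); 11·7 ≡ 1, so inverse 7.
M/11 = 224200; 224200 ≡ 9 (mod 11); 9·5 ≡ 1, so inverse 5.
M/25 = 98648; 98648 ≡ 23 (mod 25); 23·12 ≡ 1, so inverse 12.
N ≡ 2·308275·3 + 35·41800·19 + 8·129800·7 + 6·224200·5 + 6·98648·12 = 50744106.
50744106 mod 2466200 = 1420106.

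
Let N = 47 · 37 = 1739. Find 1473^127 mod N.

474

Mod 47: 1473 ≡ 16; by Fermat, exponent reduces to 127 mod 46 = 35; 16^35 ≡ 4 (mod 47).
Mod 37: 1473 ≡ 30; by Fermat, exponent reduces to 127 mod 36 = 19; 30^19 ≡ 30 (mod 37).
Combine by CRT: x ≡ 4 (mod 47), x ≡ 30 (mod 37) ⇒ x ≡ 474 (mod 1739).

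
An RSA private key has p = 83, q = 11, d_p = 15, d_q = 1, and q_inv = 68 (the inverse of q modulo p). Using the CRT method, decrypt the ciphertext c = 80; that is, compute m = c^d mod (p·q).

m₁ = c^(d_p) mod p: c ≡ 80 (mod 83), and 80^15 mod 83 = 50.
m₂ = c^(d_q) mod q: c ≡ 3 (mod 11), and 3^1 mod 11 = 3.
h = q_inv·(m₁ − m₂) mod p = 68·(50 − 3) mod 83 = 42.
m = m₂ + h·q = 3 + 42·11 = 465.

465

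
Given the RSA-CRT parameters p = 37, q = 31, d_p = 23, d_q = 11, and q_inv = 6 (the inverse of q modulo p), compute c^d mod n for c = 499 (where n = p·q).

m₁ = c^(d_p) mod p: c ≡ 18 (mod 37), and 18^23 mod 37 = 22.
m₂ = c^(d_q) mod q: c ≡ 3 (mod 31), and 3^11 mod 31 = 13.
h = q_inv·(m₁ − m₂) mod p = 6·(22 − 13) mod 37 = 17.
m = m₂ + h·q = 13 + 17·31 = 540.

540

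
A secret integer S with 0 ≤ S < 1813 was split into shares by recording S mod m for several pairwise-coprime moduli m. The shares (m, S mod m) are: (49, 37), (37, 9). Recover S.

From S ≡ 37 (mod 49) write S = 37 + 49t. Substituting into S ≡ 9 (mod 37) gives 49t ≡ 9 (mod 37), and since 12⁻¹ ≡ 34 (mod 37), t ≡ 10. Hence S ≡ 37 + 49·10 = 527 (mod 1813).

527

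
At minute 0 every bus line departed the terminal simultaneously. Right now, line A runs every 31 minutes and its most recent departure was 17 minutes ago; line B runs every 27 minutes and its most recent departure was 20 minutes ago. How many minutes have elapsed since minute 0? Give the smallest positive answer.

668

Combine the congruences pairwise.
From t ≡ 17 (mod 31) write t = 17 + 31s. Substituting into t ≡ 20 (mod 27) gives 31s ≡ 3 (mod 27), and since 4⁻¹ ≡ 7 (mod 27), s ≡ 21. Hence t ≡ 17 + 31·21 = 668 (mod 837).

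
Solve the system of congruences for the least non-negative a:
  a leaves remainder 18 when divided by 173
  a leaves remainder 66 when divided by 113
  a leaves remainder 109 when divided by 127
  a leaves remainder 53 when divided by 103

The moduli are pairwise coprime; N = 173·113·127·103 = 255720469.
N/173 = 1478153; 1478153 ≡ 41 (mod 173); 41·38 ≡ 1, so inverse 38.
N/113 = 2263013; 2263013 ≡ 75 (mod 113); 75·110 ≡ 1, so inverse 110.
N/127 = 2013547; 2013547 ≡ 89 (mod 127); 89·10 ≡ 1, so inverse 10.
N/103 = 2482723; 2482723 ≡ 11 (mod 103); 11·75 ≡ 1, so inverse 75.
a ≡ 18·1478153·38 + 66·2263013·110 + 109·2013547·10 + 53·2482723·75 = 29504121187.
29504121187 mod 255720469 = 96267252.

96267252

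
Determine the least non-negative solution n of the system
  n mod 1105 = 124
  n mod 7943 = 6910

Combine the congruences pairwise.
gcd(1105, 7943) = 13 and 13 | (6910 − 124), so the pair is consistent; merging gives n ≡ 507319 (mod 675155), where 675155 = lcm(1105, 7943).
The solution is unique modulo lcm(1105, 7943) = 675155.

507319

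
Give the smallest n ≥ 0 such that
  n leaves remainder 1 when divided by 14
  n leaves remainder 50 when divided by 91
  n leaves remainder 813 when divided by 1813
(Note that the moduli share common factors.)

33447

gcd(14, 91) = 7 and 7 | (50 − 1), so the pair is consistent; merging gives n ≡ 141 (mod 182), where 182 = lcm(14, 91).
gcd(182, 1813) = 7 and 7 | (813 − 141), so the pair is consistent; merging gives n ≡ 33447 (mod 47138), where 47138 = lcm(182, 1813).
The solution is unique modulo lcm(14, 91, 1813) = 47138.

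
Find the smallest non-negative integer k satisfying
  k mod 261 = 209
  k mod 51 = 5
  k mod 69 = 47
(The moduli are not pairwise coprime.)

53453

gcd(261, 51) = 3 and 3 | (5 − 209), so the pair is consistent; merging gives k ≡ 209 (mod 4437), where 4437 = lcm(261, 51).
gcd(4437, 69) = 3 and 3 | (47 − 209), so the pair is consistent; merging gives k ≡ 53453 (mod 102051), where 102051 = lcm(4437, 69).
The solution is unique modulo lcm(261, 51, 69) = 102051.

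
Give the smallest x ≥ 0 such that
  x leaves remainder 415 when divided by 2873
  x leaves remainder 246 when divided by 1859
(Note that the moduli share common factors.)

26272

gcd(2873, 1859) = 169 and 169 | (246 − 415), so the pair is consistent; merging gives x ≡ 26272 (mod 31603), where 31603 = lcm(2873, 1859).
The solution is unique modulo lcm(2873, 1859) = 31603.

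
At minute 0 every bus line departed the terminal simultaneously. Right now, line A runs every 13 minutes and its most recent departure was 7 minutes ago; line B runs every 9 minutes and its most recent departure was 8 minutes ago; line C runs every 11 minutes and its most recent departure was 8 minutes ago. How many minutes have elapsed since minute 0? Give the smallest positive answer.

The moduli are pairwise coprime; N = 13·9·11 = 1287.
N/13 = 99; 99 ≡ 8 (mod 13); 8·5 ≡ 1, so inverse 5.
N/9 = 143; 143 ≡ 8 (mod 9); 8·8 ≡ 1, so inverse 8.
N/11 = 117; 117 ≡ 7 (mod 11); 7·8 ≡ 1, so inverse 8.
t ≡ 7·99·5 + 8·143·8 + 8·117·8 = 20105.
20105 mod 1287 = 800.

800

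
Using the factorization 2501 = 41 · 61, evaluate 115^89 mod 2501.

Mod 41: 115 ≡ 33; by Fermat, exponent reduces to 89 mod 40 = 9; 33^9 ≡ 36 (mod 41).
Mod 61: 115 ≡ 54; by Fermat, exponent reduces to 89 mod 60 = 29; 54^29 ≡ 35 (mod 61).
Combine by CRT: x ≡ 36 (mod 41), x ≡ 35 (mod 61) ⇒ x ≡ 2414 (mod 2501).

2414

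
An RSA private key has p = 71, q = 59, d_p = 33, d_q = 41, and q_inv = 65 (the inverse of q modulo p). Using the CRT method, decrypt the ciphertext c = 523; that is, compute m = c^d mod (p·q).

875

m₁ = c^(d_p) mod p: c ≡ 26 (mod 71), and 26^33 mod 71 = 23.
m₂ = c^(d_q) mod q: c ≡ 51 (mod 59), and 51^41 mod 59 = 49.
h = q_inv·(m₁ − m₂) mod p = 65·(23 − 49) mod 71 = 14.
m = m₂ + h·q = 49 + 14·59 = 875.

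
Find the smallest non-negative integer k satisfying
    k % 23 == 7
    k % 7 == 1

From k ≡ 7 (mod 23) write k = 7 + 23t. Substituting into k ≡ 1 (mod 7) gives 23t ≡ 1 (mod 7), and since 2⁻¹ ≡ 4 (mod 7), t ≡ 4. Hence k ≡ 7 + 23·4 = 99 (mod 161).

99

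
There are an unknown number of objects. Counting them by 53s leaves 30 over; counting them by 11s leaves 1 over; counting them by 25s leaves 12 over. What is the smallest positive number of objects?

6337

Combine the congruences pairwise.
From N ≡ 30 (mod 53) write N = 30 + 53t. Substituting into N ≡ 1 (mod 11) gives 53t ≡ 4 (mod 11), and since 9⁻¹ ≡ 5 (mod 11), t ≡ 9. Hence N ≡ 30 + 53·9 = 507 (mod 583).
From N ≡ 507 (mod 583) write N = 507 + 583t. Substituting into N ≡ 12 (mod 25) gives 583t ≡ 5 (mod 25), and since 8⁻¹ ≡ 22 (mod 25), t ≡ 10. Hence N ≡ 507 + 583·10 = 6337 (mod 14575).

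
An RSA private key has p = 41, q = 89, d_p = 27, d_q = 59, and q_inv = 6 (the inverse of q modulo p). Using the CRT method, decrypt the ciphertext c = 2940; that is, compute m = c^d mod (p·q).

3589

m₁ = c^(d_p) mod p: c ≡ 29 (mod 41), and 29^27 mod 41 = 22.
m₂ = c^(d_q) mod q: c ≡ 3 (mod 89), and 3^59 mod 89 = 29.
h = q_inv·(m₁ − m₂) mod p = 6·(22 − 29) mod 41 = 40.
m = m₂ + h·q = 29 + 40·89 = 3589.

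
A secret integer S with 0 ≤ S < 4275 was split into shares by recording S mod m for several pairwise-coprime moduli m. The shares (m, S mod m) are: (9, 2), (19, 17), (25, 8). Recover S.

758

The moduli are pairwise coprime; N = 9·19·25 = 4275.
N/9 = 475; 475 ≡ 7 (mod 9); 7·4 ≡ 1, so inverse 4.
N/19 = 225; 225 ≡ 16 (mod 19); 16·6 ≡ 1, so inverse 6.
N/25 = 171; 171 ≡ 21 (mod 25); 21·6 ≡ 1, so inverse 6.
S ≡ 2·475·4 + 17·225·6 + 8·171·6 = 34958.
34958 mod 4275 = 758.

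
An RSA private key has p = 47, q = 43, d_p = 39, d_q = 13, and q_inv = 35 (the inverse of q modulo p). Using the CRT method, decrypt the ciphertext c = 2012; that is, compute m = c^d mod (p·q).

1232

m₁ = c^(d_p) mod p: c ≡ 38 (mod 47), and 38^39 mod 47 = 10.
m₂ = c^(d_q) mod q: c ≡ 34 (mod 43), and 34^13 mod 43 = 28.
h = q_inv·(m₁ − m₂) mod p = 35·(10 − 28) mod 47 = 28.
m = m₂ + h·q = 28 + 28·43 = 1232.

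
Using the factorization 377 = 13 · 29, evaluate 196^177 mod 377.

Mod 13: 196 ≡ 1; by Fermat, exponent reduces to 177 mod 12 = 9; 1^9 ≡ 1 (mod 13).
Mod 29: 196 ≡ 22; by Fermat, exponent reduces to 177 mod 28 = 9; 22^9 ≡ 9 (mod 29).
Combine by CRT: x ≡ 1 (mod 13), x ≡ 9 (mod 29) ⇒ x ≡ 183 (mod 377).

183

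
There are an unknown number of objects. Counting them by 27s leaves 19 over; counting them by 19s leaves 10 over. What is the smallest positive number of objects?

From N ≡ 19 (mod 27) write N = 19 + 27t. Substituting into N ≡ 10 (mod 19) gives 27t ≡ 10 (mod 19), and since 8⁻¹ ≡ 12 (mod 19), t ≡ 6. Hence N ≡ 19 + 27·6 = 181 (mod 513).

181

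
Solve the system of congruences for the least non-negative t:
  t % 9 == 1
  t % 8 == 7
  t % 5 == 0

From t ≡ 1 (mod 9) write t = 1 + 9s. Substituting into t ≡ 7 (mod 8) gives 9s ≡ 6 (mod 8), and since 1⁻¹ ≡ 1 (mod 8), s ≡ 6. Hence t ≡ 1 + 9·6 = 55 (mod 72).
From t ≡ 55 (mod 72) write t = 55 + 72s. Substituting into t ≡ 0 (mod 5) gives 72s ≡ 0 (mod 5), and since 2⁻¹ ≡ 3 (mod 5), s ≡ 0. Hence t ≡ 55 + 72·0 = 55 (mod 360).

55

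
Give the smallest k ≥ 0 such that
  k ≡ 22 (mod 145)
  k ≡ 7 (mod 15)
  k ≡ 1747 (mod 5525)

gcd(145, 15) = 5 and 5 | (7 − 22), so the pair is consistent; merging gives k ≡ 22 (mod 435), where 435 = lcm(145, 15).
gcd(435, 5525) = 5 and 5 | (1747 − 22), so the pair is consistent; merging gives k ≡ 167497 (mod 480675), where 480675 = lcm(435, 5525).
The solution is unique modulo lcm(145, 15, 5525) = 480675.

167497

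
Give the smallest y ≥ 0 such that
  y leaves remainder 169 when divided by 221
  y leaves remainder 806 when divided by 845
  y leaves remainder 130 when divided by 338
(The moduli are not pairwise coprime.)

gcd(221, 845) = 13 and 13 | (806 − 169), so the pair is consistent; merging gives y ≡ 5031 (mod 14365), where 14365 = lcm(221, 845).
gcd(14365, 338) = 169 and 169 | (130 − 5031), so the pair is consistent; merging gives y ≡ 19396 (mod 28730), where 28730 = lcm(14365, 338).
The solution is unique modulo lcm(221, 845, 338) = 28730.

19396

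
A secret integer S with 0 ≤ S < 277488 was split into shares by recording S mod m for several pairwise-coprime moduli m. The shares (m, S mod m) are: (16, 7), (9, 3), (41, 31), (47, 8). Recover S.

192567

Combine the congruences pairwise.
From S ≡ 7 (mod 16) write S = 7 + 16t. Substituting into S ≡ 3 (mod 9) gives 16t ≡ 5 (mod 9), and since 7⁻¹ ≡ 4 (mod 9), t ≡ 2. Hence S ≡ 7 + 16·2 = 39 (mod 144).
From S ≡ 39 (mod 144) write S = 39 + 144t. Substituting into S ≡ 31 (mod 41) gives 144t ≡ 33 (mod 41), and since 21⁻¹ ≡ 2 (mod 41), t ≡ 25. Hence S ≡ 39 + 144·25 = 3639 (mod 5904).
From S ≡ 3639 (mod 5904) write S = 3639 + 5904t. Substituting into S ≡ 8 (mod 47) gives 5904t ≡ 35 (mod 47), and since 29⁻¹ ≡ 13 (mod 47), t ≡ 32. Hence S ≡ 3639 + 5904·32 = 192567 (mod 277488).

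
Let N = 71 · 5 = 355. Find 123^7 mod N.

Mod 71: 123 ≡ 52; 52^7 ≡ 14 (mod 71).
Mod 5: 123 ≡ 3; by Fermat, exponent reduces to 7 mod 4 = 3; 3^3 ≡ 2 (mod 5).
Combine by CRT: x ≡ 14 (mod 71), x ≡ 2 (mod 5) ⇒ x ≡ 227 (mod 355).

227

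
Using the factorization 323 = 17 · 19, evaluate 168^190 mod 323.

Mod 17: 168 ≡ 15; by Fermat, exponent reduces to 190 mod 16 = 14; 15^14 ≡ 13 (mod 17).
Mod 19: 168 ≡ 16; by Fermat, exponent reduces to 190 mod 18 = 10; 16^10 ≡ 16 (mod 19).
Combine by CRT: x ≡ 13 (mod 17), x ≡ 16 (mod 19) ⇒ x ≡ 149 (mod 323).

149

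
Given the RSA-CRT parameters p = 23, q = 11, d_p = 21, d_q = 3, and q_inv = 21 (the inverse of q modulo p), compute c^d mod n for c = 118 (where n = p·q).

m₁ = c^(d_p) mod p: c ≡ 3 (mod 23), and 3^21 mod 23 = 8.
m₂ = c^(d_q) mod q: c ≡ 8 (mod 11), and 8^3 mod 11 = 6.
h = q_inv·(m₁ − m₂) mod p = 21·(8 − 6) mod 23 = 19.
m = m₂ + h·q = 6 + 19·11 = 215.

215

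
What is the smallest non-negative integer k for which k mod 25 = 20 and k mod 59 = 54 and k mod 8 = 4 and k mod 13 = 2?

The moduli are pairwise coprime; N = 25·59·8·13 = 153400.
N/25 = 6136; 6136 ≡ 11 (mod 25); 11·16 ≡ 1, so inverse 16.
N/59 = 2600; 2600 ≡ 4 (mod 59); 4·15 ≡ 1, so inverse 15.
N/8 = 19175; 19175 ≡ 7 (mod 8); 7·7 ≡ 1, so inverse 7.
N/13 = 11800; 11800 ≡ 9 (mod 13); 9·3 ≡ 1, so inverse 3.
k ≡ 20·6136·16 + 54·2600·15 + 4·19175·7 + 2·11800·3 = 4677220.
4677220 mod 153400 = 75220.

75220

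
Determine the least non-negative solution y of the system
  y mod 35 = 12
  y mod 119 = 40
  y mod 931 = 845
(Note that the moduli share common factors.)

gcd(35, 119) = 7 and 7 | (40 − 12), so the pair is consistent; merging gives y ≡ 397 (mod 595), where 595 = lcm(35, 119).
gcd(595, 931) = 7 and 7 | (845 − 397), so the pair is consistent; merging gives y ≡ 25982 (mod 79135), where 79135 = lcm(595, 931).
The solution is unique modulo lcm(35, 119, 931) = 79135.

25982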